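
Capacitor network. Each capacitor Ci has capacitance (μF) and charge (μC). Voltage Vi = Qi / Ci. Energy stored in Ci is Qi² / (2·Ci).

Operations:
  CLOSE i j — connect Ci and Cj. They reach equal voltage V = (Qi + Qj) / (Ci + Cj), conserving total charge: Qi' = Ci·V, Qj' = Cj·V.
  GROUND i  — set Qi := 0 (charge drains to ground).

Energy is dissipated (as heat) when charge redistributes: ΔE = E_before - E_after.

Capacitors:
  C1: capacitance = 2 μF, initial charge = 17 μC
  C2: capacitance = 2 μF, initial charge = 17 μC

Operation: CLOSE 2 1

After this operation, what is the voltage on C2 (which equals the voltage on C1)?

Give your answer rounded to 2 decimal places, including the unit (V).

Answer: 8.50 V

Derivation:
Initial: C1(2μF, Q=17μC, V=8.50V), C2(2μF, Q=17μC, V=8.50V)
Op 1: CLOSE 2-1: Q_total=34.00, C_total=4.00, V=8.50; Q2=17.00, Q1=17.00; dissipated=0.000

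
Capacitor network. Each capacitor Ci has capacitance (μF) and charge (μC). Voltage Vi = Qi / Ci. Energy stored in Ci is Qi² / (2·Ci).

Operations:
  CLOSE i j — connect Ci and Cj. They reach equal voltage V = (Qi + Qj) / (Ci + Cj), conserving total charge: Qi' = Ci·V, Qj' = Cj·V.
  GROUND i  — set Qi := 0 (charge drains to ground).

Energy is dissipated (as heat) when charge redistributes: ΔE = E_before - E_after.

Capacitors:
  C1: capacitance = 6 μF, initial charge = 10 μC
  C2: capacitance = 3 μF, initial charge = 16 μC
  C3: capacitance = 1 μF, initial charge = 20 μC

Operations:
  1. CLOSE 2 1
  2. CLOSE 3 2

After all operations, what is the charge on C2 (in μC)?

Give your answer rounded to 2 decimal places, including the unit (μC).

Answer: 21.50 μC

Derivation:
Initial: C1(6μF, Q=10μC, V=1.67V), C2(3μF, Q=16μC, V=5.33V), C3(1μF, Q=20μC, V=20.00V)
Op 1: CLOSE 2-1: Q_total=26.00, C_total=9.00, V=2.89; Q2=8.67, Q1=17.33; dissipated=13.444
Op 2: CLOSE 3-2: Q_total=28.67, C_total=4.00, V=7.17; Q3=7.17, Q2=21.50; dissipated=109.796
Final charges: Q1=17.33, Q2=21.50, Q3=7.17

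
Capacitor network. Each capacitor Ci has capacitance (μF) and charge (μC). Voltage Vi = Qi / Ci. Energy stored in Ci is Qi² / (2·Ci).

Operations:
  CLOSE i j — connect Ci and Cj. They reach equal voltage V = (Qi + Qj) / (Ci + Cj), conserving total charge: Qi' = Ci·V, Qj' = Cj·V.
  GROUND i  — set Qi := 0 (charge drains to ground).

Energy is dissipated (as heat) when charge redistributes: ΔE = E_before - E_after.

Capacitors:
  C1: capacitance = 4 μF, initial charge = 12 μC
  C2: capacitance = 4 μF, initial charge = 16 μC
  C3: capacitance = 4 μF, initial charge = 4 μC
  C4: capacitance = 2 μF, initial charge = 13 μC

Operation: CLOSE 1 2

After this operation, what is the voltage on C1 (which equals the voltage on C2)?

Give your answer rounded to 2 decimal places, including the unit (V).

Initial: C1(4μF, Q=12μC, V=3.00V), C2(4μF, Q=16μC, V=4.00V), C3(4μF, Q=4μC, V=1.00V), C4(2μF, Q=13μC, V=6.50V)
Op 1: CLOSE 1-2: Q_total=28.00, C_total=8.00, V=3.50; Q1=14.00, Q2=14.00; dissipated=1.000

Answer: 3.50 V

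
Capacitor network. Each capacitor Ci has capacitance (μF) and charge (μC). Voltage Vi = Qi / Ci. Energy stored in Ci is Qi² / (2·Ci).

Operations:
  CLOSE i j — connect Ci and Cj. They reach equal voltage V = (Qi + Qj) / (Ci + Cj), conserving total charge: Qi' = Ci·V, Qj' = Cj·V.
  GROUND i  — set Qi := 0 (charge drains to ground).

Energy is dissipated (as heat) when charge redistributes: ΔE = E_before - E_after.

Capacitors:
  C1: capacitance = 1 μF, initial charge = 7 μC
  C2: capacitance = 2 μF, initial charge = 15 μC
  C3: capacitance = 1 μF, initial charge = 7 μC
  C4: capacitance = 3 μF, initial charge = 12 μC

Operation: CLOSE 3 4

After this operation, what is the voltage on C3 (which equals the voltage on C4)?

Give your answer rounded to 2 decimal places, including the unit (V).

Answer: 4.75 V

Derivation:
Initial: C1(1μF, Q=7μC, V=7.00V), C2(2μF, Q=15μC, V=7.50V), C3(1μF, Q=7μC, V=7.00V), C4(3μF, Q=12μC, V=4.00V)
Op 1: CLOSE 3-4: Q_total=19.00, C_total=4.00, V=4.75; Q3=4.75, Q4=14.25; dissipated=3.375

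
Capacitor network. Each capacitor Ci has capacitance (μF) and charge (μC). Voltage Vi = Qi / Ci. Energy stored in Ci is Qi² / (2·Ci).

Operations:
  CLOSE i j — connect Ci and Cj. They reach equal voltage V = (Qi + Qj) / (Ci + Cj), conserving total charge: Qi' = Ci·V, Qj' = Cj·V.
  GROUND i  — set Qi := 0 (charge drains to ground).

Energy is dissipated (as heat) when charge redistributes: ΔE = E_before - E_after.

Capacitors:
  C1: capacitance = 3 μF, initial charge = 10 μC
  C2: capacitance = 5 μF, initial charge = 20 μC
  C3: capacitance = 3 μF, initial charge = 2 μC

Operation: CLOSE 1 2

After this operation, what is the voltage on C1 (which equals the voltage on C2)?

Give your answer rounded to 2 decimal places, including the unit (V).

Answer: 3.75 V

Derivation:
Initial: C1(3μF, Q=10μC, V=3.33V), C2(5μF, Q=20μC, V=4.00V), C3(3μF, Q=2μC, V=0.67V)
Op 1: CLOSE 1-2: Q_total=30.00, C_total=8.00, V=3.75; Q1=11.25, Q2=18.75; dissipated=0.417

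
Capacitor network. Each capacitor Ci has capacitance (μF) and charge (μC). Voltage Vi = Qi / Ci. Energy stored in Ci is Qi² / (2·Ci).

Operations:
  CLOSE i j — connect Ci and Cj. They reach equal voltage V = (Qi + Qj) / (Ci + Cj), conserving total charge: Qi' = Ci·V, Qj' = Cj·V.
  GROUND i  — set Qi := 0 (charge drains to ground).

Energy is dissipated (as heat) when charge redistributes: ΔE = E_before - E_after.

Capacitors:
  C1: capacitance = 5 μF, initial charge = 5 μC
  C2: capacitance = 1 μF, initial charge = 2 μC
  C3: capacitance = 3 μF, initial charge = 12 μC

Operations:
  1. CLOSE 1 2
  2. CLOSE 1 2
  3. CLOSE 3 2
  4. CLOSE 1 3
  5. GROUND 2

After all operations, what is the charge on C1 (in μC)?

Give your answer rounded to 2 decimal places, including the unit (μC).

Answer: 9.82 μC

Derivation:
Initial: C1(5μF, Q=5μC, V=1.00V), C2(1μF, Q=2μC, V=2.00V), C3(3μF, Q=12μC, V=4.00V)
Op 1: CLOSE 1-2: Q_total=7.00, C_total=6.00, V=1.17; Q1=5.83, Q2=1.17; dissipated=0.417
Op 2: CLOSE 1-2: Q_total=7.00, C_total=6.00, V=1.17; Q1=5.83, Q2=1.17; dissipated=0.000
Op 3: CLOSE 3-2: Q_total=13.17, C_total=4.00, V=3.29; Q3=9.88, Q2=3.29; dissipated=3.010
Op 4: CLOSE 1-3: Q_total=15.71, C_total=8.00, V=1.96; Q1=9.82, Q3=5.89; dissipated=4.233
Op 5: GROUND 2: Q2=0; energy lost=5.418
Final charges: Q1=9.82, Q2=0.00, Q3=5.89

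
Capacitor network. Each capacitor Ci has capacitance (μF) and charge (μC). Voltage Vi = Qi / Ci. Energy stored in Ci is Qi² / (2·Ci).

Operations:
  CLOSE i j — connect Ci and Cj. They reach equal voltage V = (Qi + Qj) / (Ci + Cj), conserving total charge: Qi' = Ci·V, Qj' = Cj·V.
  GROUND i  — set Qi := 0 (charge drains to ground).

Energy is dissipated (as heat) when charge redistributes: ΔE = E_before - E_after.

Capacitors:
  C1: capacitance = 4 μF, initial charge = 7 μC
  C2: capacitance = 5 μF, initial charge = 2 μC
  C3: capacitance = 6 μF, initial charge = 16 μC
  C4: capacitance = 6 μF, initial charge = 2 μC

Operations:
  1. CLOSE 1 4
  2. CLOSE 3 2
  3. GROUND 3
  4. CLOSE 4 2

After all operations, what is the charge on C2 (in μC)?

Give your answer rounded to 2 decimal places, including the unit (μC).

Initial: C1(4μF, Q=7μC, V=1.75V), C2(5μF, Q=2μC, V=0.40V), C3(6μF, Q=16μC, V=2.67V), C4(6μF, Q=2μC, V=0.33V)
Op 1: CLOSE 1-4: Q_total=9.00, C_total=10.00, V=0.90; Q1=3.60, Q4=5.40; dissipated=2.408
Op 2: CLOSE 3-2: Q_total=18.00, C_total=11.00, V=1.64; Q3=9.82, Q2=8.18; dissipated=7.006
Op 3: GROUND 3: Q3=0; energy lost=8.033
Op 4: CLOSE 4-2: Q_total=13.58, C_total=11.00, V=1.23; Q4=7.41, Q2=6.17; dissipated=0.739
Final charges: Q1=3.60, Q2=6.17, Q3=0.00, Q4=7.41

Answer: 6.17 μC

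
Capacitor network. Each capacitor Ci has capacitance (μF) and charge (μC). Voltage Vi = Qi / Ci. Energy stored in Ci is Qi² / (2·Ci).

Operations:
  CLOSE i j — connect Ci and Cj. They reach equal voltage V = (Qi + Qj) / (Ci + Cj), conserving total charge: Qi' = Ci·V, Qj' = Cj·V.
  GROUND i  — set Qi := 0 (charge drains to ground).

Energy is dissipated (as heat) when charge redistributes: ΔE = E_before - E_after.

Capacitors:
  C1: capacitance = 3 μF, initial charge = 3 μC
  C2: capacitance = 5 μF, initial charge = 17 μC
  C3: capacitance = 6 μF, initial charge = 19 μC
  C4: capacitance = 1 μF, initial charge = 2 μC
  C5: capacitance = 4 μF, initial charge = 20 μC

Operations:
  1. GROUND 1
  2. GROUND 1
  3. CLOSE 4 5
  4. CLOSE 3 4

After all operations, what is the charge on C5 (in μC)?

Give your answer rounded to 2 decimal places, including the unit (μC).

Initial: C1(3μF, Q=3μC, V=1.00V), C2(5μF, Q=17μC, V=3.40V), C3(6μF, Q=19μC, V=3.17V), C4(1μF, Q=2μC, V=2.00V), C5(4μF, Q=20μC, V=5.00V)
Op 1: GROUND 1: Q1=0; energy lost=1.500
Op 2: GROUND 1: Q1=0; energy lost=0.000
Op 3: CLOSE 4-5: Q_total=22.00, C_total=5.00, V=4.40; Q4=4.40, Q5=17.60; dissipated=3.600
Op 4: CLOSE 3-4: Q_total=23.40, C_total=7.00, V=3.34; Q3=20.06, Q4=3.34; dissipated=0.652
Final charges: Q1=0.00, Q2=17.00, Q3=20.06, Q4=3.34, Q5=17.60

Answer: 17.60 μC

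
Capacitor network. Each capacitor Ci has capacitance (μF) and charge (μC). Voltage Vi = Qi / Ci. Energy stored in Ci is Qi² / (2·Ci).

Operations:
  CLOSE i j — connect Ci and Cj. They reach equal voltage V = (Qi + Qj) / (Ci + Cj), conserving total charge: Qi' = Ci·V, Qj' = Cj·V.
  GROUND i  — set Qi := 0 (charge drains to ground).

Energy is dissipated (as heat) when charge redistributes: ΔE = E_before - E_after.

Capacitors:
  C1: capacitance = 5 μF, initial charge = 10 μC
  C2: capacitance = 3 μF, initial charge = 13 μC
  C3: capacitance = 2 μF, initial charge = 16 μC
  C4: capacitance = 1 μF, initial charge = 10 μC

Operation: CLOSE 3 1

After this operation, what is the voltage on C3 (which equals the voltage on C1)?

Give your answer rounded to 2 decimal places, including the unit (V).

Answer: 3.71 V

Derivation:
Initial: C1(5μF, Q=10μC, V=2.00V), C2(3μF, Q=13μC, V=4.33V), C3(2μF, Q=16μC, V=8.00V), C4(1μF, Q=10μC, V=10.00V)
Op 1: CLOSE 3-1: Q_total=26.00, C_total=7.00, V=3.71; Q3=7.43, Q1=18.57; dissipated=25.714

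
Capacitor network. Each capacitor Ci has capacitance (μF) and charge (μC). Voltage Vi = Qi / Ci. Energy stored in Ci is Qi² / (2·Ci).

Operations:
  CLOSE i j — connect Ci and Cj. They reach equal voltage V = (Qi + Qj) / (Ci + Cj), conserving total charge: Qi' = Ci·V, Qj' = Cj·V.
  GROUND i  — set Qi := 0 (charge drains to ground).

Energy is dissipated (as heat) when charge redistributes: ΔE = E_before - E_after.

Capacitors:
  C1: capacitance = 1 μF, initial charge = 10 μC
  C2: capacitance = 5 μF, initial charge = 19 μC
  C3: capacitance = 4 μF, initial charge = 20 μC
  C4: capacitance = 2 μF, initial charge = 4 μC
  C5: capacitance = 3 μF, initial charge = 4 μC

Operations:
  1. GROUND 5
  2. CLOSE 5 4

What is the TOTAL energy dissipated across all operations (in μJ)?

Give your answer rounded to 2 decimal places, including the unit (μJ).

Initial: C1(1μF, Q=10μC, V=10.00V), C2(5μF, Q=19μC, V=3.80V), C3(4μF, Q=20μC, V=5.00V), C4(2μF, Q=4μC, V=2.00V), C5(3μF, Q=4μC, V=1.33V)
Op 1: GROUND 5: Q5=0; energy lost=2.667
Op 2: CLOSE 5-4: Q_total=4.00, C_total=5.00, V=0.80; Q5=2.40, Q4=1.60; dissipated=2.400
Total dissipated: 5.067 μJ

Answer: 5.07 μJ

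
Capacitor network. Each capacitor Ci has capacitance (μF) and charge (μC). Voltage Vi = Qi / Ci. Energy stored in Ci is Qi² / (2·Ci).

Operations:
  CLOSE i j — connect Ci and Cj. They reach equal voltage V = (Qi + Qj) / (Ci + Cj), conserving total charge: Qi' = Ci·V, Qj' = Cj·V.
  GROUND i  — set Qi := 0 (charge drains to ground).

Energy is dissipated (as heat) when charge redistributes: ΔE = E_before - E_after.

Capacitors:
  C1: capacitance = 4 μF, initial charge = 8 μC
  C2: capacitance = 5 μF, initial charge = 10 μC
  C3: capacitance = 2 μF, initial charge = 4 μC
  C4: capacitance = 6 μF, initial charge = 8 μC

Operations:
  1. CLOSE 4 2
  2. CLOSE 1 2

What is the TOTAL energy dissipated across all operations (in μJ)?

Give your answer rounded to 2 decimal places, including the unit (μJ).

Answer: 0.75 μJ

Derivation:
Initial: C1(4μF, Q=8μC, V=2.00V), C2(5μF, Q=10μC, V=2.00V), C3(2μF, Q=4μC, V=2.00V), C4(6μF, Q=8μC, V=1.33V)
Op 1: CLOSE 4-2: Q_total=18.00, C_total=11.00, V=1.64; Q4=9.82, Q2=8.18; dissipated=0.606
Op 2: CLOSE 1-2: Q_total=16.18, C_total=9.00, V=1.80; Q1=7.19, Q2=8.99; dissipated=0.147
Total dissipated: 0.753 μJ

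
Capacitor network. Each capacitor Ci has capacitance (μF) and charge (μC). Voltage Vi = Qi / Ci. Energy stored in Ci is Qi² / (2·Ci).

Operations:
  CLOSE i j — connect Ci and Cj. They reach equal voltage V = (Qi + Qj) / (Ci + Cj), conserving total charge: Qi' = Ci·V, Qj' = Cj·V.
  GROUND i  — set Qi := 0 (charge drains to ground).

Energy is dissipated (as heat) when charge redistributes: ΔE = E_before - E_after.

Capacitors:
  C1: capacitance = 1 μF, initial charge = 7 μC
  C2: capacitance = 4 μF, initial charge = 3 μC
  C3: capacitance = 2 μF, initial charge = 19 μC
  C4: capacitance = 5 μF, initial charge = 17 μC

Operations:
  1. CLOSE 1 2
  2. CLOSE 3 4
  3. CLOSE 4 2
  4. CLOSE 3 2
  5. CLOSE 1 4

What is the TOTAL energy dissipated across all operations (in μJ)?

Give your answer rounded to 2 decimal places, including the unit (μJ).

Initial: C1(1μF, Q=7μC, V=7.00V), C2(4μF, Q=3μC, V=0.75V), C3(2μF, Q=19μC, V=9.50V), C4(5μF, Q=17μC, V=3.40V)
Op 1: CLOSE 1-2: Q_total=10.00, C_total=5.00, V=2.00; Q1=2.00, Q2=8.00; dissipated=15.625
Op 2: CLOSE 3-4: Q_total=36.00, C_total=7.00, V=5.14; Q3=10.29, Q4=25.71; dissipated=26.579
Op 3: CLOSE 4-2: Q_total=33.71, C_total=9.00, V=3.75; Q4=18.73, Q2=14.98; dissipated=10.975
Op 4: CLOSE 3-2: Q_total=25.27, C_total=6.00, V=4.21; Q3=8.42, Q2=16.85; dissipated=1.301
Op 5: CLOSE 1-4: Q_total=20.73, C_total=6.00, V=3.46; Q1=3.46, Q4=17.28; dissipated=1.270
Total dissipated: 55.750 μJ

Answer: 55.75 μJ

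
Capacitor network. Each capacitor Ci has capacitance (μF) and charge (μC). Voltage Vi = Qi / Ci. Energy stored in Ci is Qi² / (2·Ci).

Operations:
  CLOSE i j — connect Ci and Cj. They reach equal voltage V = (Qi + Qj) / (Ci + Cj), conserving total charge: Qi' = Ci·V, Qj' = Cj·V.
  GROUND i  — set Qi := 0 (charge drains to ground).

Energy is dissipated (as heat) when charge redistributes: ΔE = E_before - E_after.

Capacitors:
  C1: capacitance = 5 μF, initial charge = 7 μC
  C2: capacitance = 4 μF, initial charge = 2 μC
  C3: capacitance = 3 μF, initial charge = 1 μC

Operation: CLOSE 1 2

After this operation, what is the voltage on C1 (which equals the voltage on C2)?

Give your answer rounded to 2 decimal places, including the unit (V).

Initial: C1(5μF, Q=7μC, V=1.40V), C2(4μF, Q=2μC, V=0.50V), C3(3μF, Q=1μC, V=0.33V)
Op 1: CLOSE 1-2: Q_total=9.00, C_total=9.00, V=1.00; Q1=5.00, Q2=4.00; dissipated=0.900

Answer: 1.00 V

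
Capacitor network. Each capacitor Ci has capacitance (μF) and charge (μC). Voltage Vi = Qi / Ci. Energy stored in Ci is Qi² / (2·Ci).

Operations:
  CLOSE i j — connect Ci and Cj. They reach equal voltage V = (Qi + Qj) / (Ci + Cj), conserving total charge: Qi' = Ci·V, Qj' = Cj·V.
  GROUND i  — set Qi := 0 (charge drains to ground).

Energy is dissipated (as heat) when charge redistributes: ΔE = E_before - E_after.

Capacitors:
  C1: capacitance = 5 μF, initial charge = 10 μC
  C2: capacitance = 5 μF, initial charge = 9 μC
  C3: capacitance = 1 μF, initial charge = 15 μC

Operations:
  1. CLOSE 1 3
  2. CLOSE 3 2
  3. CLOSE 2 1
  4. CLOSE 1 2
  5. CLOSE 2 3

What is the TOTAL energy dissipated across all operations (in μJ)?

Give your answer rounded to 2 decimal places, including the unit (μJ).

Initial: C1(5μF, Q=10μC, V=2.00V), C2(5μF, Q=9μC, V=1.80V), C3(1μF, Q=15μC, V=15.00V)
Op 1: CLOSE 1-3: Q_total=25.00, C_total=6.00, V=4.17; Q1=20.83, Q3=4.17; dissipated=70.417
Op 2: CLOSE 3-2: Q_total=13.17, C_total=6.00, V=2.19; Q3=2.19, Q2=10.97; dissipated=2.334
Op 3: CLOSE 2-1: Q_total=31.81, C_total=10.00, V=3.18; Q2=15.90, Q1=15.90; dissipated=4.862
Op 4: CLOSE 1-2: Q_total=31.81, C_total=10.00, V=3.18; Q1=15.90, Q2=15.90; dissipated=0.000
Op 5: CLOSE 2-3: Q_total=18.10, C_total=6.00, V=3.02; Q2=15.08, Q3=3.02; dissipated=0.405
Total dissipated: 78.018 μJ

Answer: 78.02 μJ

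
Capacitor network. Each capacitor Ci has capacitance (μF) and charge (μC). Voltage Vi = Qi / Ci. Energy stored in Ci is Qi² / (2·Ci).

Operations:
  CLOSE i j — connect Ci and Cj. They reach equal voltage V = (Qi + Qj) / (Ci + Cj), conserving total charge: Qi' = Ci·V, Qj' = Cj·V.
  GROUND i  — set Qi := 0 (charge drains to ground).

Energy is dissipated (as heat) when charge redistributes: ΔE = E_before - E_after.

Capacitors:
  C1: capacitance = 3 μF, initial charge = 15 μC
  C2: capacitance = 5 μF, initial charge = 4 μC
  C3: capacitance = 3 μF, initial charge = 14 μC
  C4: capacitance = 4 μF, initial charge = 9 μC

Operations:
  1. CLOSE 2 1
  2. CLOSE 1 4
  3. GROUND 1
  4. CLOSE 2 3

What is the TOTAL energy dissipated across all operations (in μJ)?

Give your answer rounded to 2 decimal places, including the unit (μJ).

Initial: C1(3μF, Q=15μC, V=5.00V), C2(5μF, Q=4μC, V=0.80V), C3(3μF, Q=14μC, V=4.67V), C4(4μF, Q=9μC, V=2.25V)
Op 1: CLOSE 2-1: Q_total=19.00, C_total=8.00, V=2.38; Q2=11.88, Q1=7.12; dissipated=16.538
Op 2: CLOSE 1-4: Q_total=16.12, C_total=7.00, V=2.30; Q1=6.91, Q4=9.21; dissipated=0.013
Op 3: GROUND 1: Q1=0; energy lost=7.960
Op 4: CLOSE 2-3: Q_total=25.88, C_total=8.00, V=3.23; Q2=16.17, Q3=9.70; dissipated=4.924
Total dissipated: 29.434 μJ

Answer: 29.43 μJ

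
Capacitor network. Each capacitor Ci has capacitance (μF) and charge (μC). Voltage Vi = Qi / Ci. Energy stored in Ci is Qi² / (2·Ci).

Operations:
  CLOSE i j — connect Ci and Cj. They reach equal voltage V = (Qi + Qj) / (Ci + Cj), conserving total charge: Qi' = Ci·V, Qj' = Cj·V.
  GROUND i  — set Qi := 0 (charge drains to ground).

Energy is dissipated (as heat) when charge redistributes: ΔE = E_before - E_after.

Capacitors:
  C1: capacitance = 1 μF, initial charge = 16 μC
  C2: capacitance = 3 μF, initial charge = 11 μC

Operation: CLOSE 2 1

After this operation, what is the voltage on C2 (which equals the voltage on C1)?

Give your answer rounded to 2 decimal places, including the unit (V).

Answer: 6.75 V

Derivation:
Initial: C1(1μF, Q=16μC, V=16.00V), C2(3μF, Q=11μC, V=3.67V)
Op 1: CLOSE 2-1: Q_total=27.00, C_total=4.00, V=6.75; Q2=20.25, Q1=6.75; dissipated=57.042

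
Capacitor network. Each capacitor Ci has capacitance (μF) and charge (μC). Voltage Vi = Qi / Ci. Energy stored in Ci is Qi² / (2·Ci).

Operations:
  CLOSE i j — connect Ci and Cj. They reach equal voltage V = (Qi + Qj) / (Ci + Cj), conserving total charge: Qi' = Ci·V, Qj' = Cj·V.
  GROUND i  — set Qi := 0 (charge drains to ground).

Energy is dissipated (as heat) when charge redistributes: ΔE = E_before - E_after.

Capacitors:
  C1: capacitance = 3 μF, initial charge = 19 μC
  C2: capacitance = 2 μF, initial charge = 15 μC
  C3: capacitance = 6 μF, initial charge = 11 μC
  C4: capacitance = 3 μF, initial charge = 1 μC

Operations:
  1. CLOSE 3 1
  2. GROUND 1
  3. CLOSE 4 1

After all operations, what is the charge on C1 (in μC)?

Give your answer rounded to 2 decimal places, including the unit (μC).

Answer: 0.50 μC

Derivation:
Initial: C1(3μF, Q=19μC, V=6.33V), C2(2μF, Q=15μC, V=7.50V), C3(6μF, Q=11μC, V=1.83V), C4(3μF, Q=1μC, V=0.33V)
Op 1: CLOSE 3-1: Q_total=30.00, C_total=9.00, V=3.33; Q3=20.00, Q1=10.00; dissipated=20.250
Op 2: GROUND 1: Q1=0; energy lost=16.667
Op 3: CLOSE 4-1: Q_total=1.00, C_total=6.00, V=0.17; Q4=0.50, Q1=0.50; dissipated=0.083
Final charges: Q1=0.50, Q2=15.00, Q3=20.00, Q4=0.50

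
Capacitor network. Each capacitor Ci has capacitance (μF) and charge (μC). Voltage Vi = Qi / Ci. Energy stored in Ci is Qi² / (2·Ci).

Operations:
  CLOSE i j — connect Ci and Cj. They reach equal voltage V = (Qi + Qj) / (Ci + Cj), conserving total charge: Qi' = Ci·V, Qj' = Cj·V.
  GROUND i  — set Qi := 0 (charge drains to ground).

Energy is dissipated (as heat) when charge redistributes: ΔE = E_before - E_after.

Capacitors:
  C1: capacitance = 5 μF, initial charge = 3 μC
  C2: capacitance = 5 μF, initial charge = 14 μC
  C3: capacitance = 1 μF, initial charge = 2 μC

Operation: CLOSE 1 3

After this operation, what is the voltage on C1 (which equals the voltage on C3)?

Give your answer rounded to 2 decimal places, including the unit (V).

Initial: C1(5μF, Q=3μC, V=0.60V), C2(5μF, Q=14μC, V=2.80V), C3(1μF, Q=2μC, V=2.00V)
Op 1: CLOSE 1-3: Q_total=5.00, C_total=6.00, V=0.83; Q1=4.17, Q3=0.83; dissipated=0.817

Answer: 0.83 V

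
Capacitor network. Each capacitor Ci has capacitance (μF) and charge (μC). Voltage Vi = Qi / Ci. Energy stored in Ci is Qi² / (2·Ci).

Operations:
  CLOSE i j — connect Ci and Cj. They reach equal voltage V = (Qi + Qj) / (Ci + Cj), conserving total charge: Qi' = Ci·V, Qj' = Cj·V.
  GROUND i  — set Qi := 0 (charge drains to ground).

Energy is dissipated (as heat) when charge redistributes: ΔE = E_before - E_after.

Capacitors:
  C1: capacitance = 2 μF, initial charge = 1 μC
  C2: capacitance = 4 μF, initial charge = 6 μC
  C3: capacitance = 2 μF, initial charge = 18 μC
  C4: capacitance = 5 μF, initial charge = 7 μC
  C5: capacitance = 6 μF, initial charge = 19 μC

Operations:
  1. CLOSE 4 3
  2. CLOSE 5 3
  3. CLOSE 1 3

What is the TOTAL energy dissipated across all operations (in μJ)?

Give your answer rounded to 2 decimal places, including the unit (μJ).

Initial: C1(2μF, Q=1μC, V=0.50V), C2(4μF, Q=6μC, V=1.50V), C3(2μF, Q=18μC, V=9.00V), C4(5μF, Q=7μC, V=1.40V), C5(6μF, Q=19μC, V=3.17V)
Op 1: CLOSE 4-3: Q_total=25.00, C_total=7.00, V=3.57; Q4=17.86, Q3=7.14; dissipated=41.257
Op 2: CLOSE 5-3: Q_total=26.14, C_total=8.00, V=3.27; Q5=19.61, Q3=6.54; dissipated=0.123
Op 3: CLOSE 1-3: Q_total=7.54, C_total=4.00, V=1.88; Q1=3.77, Q3=3.77; dissipated=3.831
Total dissipated: 45.211 μJ

Answer: 45.21 μJ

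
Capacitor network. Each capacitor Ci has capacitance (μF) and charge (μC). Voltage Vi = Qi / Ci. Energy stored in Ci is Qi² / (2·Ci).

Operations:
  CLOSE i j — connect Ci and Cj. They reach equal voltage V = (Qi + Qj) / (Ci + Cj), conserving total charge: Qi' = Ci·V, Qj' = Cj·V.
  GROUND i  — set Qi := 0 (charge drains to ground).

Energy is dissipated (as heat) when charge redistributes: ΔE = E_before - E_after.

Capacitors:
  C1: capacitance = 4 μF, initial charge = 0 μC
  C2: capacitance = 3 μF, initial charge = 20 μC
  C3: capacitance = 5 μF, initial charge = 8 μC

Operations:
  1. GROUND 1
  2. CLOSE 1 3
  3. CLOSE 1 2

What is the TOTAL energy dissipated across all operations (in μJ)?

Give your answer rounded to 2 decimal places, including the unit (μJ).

Answer: 31.46 μJ

Derivation:
Initial: C1(4μF, Q=0μC, V=0.00V), C2(3μF, Q=20μC, V=6.67V), C3(5μF, Q=8μC, V=1.60V)
Op 1: GROUND 1: Q1=0; energy lost=0.000
Op 2: CLOSE 1-3: Q_total=8.00, C_total=9.00, V=0.89; Q1=3.56, Q3=4.44; dissipated=2.844
Op 3: CLOSE 1-2: Q_total=23.56, C_total=7.00, V=3.37; Q1=13.46, Q2=10.10; dissipated=28.614
Total dissipated: 31.458 μJ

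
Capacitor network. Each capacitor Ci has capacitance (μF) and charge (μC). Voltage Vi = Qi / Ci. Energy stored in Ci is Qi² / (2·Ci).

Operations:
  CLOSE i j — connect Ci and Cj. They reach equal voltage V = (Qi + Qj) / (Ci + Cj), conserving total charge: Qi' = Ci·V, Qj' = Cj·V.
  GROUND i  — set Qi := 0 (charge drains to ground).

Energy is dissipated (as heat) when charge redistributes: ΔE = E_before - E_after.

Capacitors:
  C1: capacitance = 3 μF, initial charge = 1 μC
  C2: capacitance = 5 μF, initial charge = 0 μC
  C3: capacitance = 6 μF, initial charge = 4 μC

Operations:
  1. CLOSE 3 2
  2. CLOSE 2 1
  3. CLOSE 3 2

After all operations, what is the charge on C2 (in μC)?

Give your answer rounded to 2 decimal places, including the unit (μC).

Initial: C1(3μF, Q=1μC, V=0.33V), C2(5μF, Q=0μC, V=0.00V), C3(6μF, Q=4μC, V=0.67V)
Op 1: CLOSE 3-2: Q_total=4.00, C_total=11.00, V=0.36; Q3=2.18, Q2=1.82; dissipated=0.606
Op 2: CLOSE 2-1: Q_total=2.82, C_total=8.00, V=0.35; Q2=1.76, Q1=1.06; dissipated=0.001
Op 3: CLOSE 3-2: Q_total=3.94, C_total=11.00, V=0.36; Q3=2.15, Q2=1.79; dissipated=0.000
Final charges: Q1=1.06, Q2=1.79, Q3=2.15

Answer: 1.79 μC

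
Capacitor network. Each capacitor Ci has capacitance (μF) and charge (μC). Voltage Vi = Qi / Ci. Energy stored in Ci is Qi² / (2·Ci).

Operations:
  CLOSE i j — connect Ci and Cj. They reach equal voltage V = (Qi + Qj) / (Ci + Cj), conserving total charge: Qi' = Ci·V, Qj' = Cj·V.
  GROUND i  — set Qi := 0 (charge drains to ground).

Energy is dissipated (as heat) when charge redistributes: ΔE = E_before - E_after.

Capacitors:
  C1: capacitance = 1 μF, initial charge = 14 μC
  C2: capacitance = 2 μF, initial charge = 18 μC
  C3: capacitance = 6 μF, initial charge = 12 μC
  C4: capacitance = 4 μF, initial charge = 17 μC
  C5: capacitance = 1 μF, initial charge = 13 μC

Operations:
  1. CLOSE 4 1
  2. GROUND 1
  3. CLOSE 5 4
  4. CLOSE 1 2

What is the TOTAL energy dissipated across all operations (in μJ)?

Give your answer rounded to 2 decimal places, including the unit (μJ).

Answer: 102.74 μJ

Derivation:
Initial: C1(1μF, Q=14μC, V=14.00V), C2(2μF, Q=18μC, V=9.00V), C3(6μF, Q=12μC, V=2.00V), C4(4μF, Q=17μC, V=4.25V), C5(1μF, Q=13μC, V=13.00V)
Op 1: CLOSE 4-1: Q_total=31.00, C_total=5.00, V=6.20; Q4=24.80, Q1=6.20; dissipated=38.025
Op 2: GROUND 1: Q1=0; energy lost=19.220
Op 3: CLOSE 5-4: Q_total=37.80, C_total=5.00, V=7.56; Q5=7.56, Q4=30.24; dissipated=18.496
Op 4: CLOSE 1-2: Q_total=18.00, C_total=3.00, V=6.00; Q1=6.00, Q2=12.00; dissipated=27.000
Total dissipated: 102.741 μJ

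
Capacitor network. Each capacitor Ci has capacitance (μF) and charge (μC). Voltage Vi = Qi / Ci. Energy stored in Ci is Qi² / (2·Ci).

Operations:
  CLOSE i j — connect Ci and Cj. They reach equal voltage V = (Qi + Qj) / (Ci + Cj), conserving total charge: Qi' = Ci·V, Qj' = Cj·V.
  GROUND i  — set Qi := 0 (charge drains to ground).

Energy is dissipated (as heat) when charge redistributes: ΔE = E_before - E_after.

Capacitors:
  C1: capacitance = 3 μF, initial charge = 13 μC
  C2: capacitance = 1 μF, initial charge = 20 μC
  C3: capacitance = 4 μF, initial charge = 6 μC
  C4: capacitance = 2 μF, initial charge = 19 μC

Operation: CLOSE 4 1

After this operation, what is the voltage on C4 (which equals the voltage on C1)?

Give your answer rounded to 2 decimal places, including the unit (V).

Initial: C1(3μF, Q=13μC, V=4.33V), C2(1μF, Q=20μC, V=20.00V), C3(4μF, Q=6μC, V=1.50V), C4(2μF, Q=19μC, V=9.50V)
Op 1: CLOSE 4-1: Q_total=32.00, C_total=5.00, V=6.40; Q4=12.80, Q1=19.20; dissipated=16.017

Answer: 6.40 V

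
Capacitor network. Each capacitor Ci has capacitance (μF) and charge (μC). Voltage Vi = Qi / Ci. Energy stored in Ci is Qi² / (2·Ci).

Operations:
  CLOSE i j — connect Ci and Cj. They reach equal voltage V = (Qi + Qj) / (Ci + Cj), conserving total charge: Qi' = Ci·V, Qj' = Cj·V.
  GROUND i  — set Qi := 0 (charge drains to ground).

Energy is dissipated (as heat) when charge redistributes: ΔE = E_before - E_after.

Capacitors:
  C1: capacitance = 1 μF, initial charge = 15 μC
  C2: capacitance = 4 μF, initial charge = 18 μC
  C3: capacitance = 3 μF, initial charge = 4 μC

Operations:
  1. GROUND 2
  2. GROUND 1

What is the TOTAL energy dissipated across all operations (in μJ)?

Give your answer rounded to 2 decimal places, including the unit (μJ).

Answer: 153.00 μJ

Derivation:
Initial: C1(1μF, Q=15μC, V=15.00V), C2(4μF, Q=18μC, V=4.50V), C3(3μF, Q=4μC, V=1.33V)
Op 1: GROUND 2: Q2=0; energy lost=40.500
Op 2: GROUND 1: Q1=0; energy lost=112.500
Total dissipated: 153.000 μJ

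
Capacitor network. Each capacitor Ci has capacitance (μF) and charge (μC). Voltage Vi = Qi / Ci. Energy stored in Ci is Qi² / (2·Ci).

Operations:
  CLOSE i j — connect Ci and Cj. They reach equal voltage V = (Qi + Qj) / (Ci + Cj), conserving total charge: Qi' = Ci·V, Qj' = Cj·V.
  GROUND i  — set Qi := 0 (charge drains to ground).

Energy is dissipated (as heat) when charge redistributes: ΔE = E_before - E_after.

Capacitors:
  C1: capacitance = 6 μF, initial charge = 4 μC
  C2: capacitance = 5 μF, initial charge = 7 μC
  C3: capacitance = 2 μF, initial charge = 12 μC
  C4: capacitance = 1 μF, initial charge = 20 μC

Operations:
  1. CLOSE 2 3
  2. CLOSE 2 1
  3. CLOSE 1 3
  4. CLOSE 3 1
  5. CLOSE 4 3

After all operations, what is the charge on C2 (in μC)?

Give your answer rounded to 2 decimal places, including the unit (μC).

Initial: C1(6μF, Q=4μC, V=0.67V), C2(5μF, Q=7μC, V=1.40V), C3(2μF, Q=12μC, V=6.00V), C4(1μF, Q=20μC, V=20.00V)
Op 1: CLOSE 2-3: Q_total=19.00, C_total=7.00, V=2.71; Q2=13.57, Q3=5.43; dissipated=15.114
Op 2: CLOSE 2-1: Q_total=17.57, C_total=11.00, V=1.60; Q2=7.99, Q1=9.58; dissipated=5.717
Op 3: CLOSE 1-3: Q_total=15.01, C_total=8.00, V=1.88; Q1=11.26, Q3=3.75; dissipated=0.936
Op 4: CLOSE 3-1: Q_total=15.01, C_total=8.00, V=1.88; Q3=3.75, Q1=11.26; dissipated=0.000
Op 5: CLOSE 4-3: Q_total=23.75, C_total=3.00, V=7.92; Q4=7.92, Q3=15.84; dissipated=109.486
Final charges: Q1=11.26, Q2=7.99, Q3=15.84, Q4=7.92

Answer: 7.99 μC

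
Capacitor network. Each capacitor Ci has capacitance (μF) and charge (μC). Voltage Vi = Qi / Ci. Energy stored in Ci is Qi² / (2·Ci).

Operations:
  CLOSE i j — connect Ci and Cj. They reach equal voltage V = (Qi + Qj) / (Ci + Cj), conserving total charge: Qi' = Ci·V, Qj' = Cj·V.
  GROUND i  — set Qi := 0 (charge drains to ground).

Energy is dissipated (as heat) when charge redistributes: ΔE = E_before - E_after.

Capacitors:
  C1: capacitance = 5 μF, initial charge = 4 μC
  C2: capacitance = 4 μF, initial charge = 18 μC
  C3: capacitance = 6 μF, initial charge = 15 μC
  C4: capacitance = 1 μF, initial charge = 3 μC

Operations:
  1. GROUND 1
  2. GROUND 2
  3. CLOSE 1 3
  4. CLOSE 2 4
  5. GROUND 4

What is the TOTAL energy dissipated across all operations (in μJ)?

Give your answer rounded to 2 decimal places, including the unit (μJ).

Answer: 54.40 μJ

Derivation:
Initial: C1(5μF, Q=4μC, V=0.80V), C2(4μF, Q=18μC, V=4.50V), C3(6μF, Q=15μC, V=2.50V), C4(1μF, Q=3μC, V=3.00V)
Op 1: GROUND 1: Q1=0; energy lost=1.600
Op 2: GROUND 2: Q2=0; energy lost=40.500
Op 3: CLOSE 1-3: Q_total=15.00, C_total=11.00, V=1.36; Q1=6.82, Q3=8.18; dissipated=8.523
Op 4: CLOSE 2-4: Q_total=3.00, C_total=5.00, V=0.60; Q2=2.40, Q4=0.60; dissipated=3.600
Op 5: GROUND 4: Q4=0; energy lost=0.180
Total dissipated: 54.403 μJ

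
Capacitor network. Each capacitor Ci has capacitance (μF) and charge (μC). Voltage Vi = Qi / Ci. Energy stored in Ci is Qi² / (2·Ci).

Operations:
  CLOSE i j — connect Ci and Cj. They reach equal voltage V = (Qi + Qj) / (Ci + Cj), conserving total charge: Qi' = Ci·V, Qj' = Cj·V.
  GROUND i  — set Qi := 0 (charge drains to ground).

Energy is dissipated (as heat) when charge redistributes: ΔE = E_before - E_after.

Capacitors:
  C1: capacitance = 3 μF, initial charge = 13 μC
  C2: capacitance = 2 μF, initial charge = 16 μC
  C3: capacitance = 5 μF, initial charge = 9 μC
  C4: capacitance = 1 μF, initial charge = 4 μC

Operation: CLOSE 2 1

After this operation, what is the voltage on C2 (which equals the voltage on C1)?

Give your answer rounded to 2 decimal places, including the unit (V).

Initial: C1(3μF, Q=13μC, V=4.33V), C2(2μF, Q=16μC, V=8.00V), C3(5μF, Q=9μC, V=1.80V), C4(1μF, Q=4μC, V=4.00V)
Op 1: CLOSE 2-1: Q_total=29.00, C_total=5.00, V=5.80; Q2=11.60, Q1=17.40; dissipated=8.067

Answer: 5.80 V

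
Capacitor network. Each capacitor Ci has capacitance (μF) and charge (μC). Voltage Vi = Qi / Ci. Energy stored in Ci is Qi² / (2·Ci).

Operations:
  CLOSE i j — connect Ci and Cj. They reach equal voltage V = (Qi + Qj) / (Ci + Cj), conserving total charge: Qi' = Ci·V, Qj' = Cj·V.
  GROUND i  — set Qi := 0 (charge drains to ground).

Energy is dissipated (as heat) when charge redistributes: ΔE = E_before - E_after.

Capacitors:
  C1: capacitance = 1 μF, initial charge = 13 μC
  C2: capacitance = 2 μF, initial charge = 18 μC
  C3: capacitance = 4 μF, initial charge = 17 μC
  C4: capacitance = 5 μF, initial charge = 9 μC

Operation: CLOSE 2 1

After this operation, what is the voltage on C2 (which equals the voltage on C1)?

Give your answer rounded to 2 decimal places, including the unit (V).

Answer: 10.33 V

Derivation:
Initial: C1(1μF, Q=13μC, V=13.00V), C2(2μF, Q=18μC, V=9.00V), C3(4μF, Q=17μC, V=4.25V), C4(5μF, Q=9μC, V=1.80V)
Op 1: CLOSE 2-1: Q_total=31.00, C_total=3.00, V=10.33; Q2=20.67, Q1=10.33; dissipated=5.333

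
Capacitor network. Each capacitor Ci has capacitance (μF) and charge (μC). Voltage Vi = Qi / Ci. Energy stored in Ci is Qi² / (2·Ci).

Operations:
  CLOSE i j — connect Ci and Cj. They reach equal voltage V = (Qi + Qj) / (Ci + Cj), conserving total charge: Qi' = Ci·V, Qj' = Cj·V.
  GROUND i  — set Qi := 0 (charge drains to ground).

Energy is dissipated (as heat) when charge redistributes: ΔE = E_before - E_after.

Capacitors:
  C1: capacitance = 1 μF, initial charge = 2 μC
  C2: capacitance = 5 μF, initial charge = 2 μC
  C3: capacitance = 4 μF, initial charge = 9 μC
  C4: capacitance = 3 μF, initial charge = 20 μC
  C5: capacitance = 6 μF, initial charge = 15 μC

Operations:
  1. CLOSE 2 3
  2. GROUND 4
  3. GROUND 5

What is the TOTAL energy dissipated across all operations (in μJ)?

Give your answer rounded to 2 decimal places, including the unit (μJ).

Initial: C1(1μF, Q=2μC, V=2.00V), C2(5μF, Q=2μC, V=0.40V), C3(4μF, Q=9μC, V=2.25V), C4(3μF, Q=20μC, V=6.67V), C5(6μF, Q=15μC, V=2.50V)
Op 1: CLOSE 2-3: Q_total=11.00, C_total=9.00, V=1.22; Q2=6.11, Q3=4.89; dissipated=3.803
Op 2: GROUND 4: Q4=0; energy lost=66.667
Op 3: GROUND 5: Q5=0; energy lost=18.750
Total dissipated: 89.219 μJ

Answer: 89.22 μJ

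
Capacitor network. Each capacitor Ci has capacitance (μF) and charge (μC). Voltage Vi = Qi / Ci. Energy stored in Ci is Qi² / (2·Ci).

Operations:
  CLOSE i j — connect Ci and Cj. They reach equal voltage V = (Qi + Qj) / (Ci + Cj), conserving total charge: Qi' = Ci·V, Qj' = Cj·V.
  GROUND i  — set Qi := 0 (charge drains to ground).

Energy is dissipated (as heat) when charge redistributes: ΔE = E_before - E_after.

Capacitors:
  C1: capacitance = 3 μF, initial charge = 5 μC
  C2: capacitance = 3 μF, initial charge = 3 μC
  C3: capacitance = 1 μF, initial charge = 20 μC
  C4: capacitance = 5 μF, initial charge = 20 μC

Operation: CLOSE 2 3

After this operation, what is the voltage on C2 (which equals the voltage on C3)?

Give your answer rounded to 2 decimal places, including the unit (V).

Answer: 5.75 V

Derivation:
Initial: C1(3μF, Q=5μC, V=1.67V), C2(3μF, Q=3μC, V=1.00V), C3(1μF, Q=20μC, V=20.00V), C4(5μF, Q=20μC, V=4.00V)
Op 1: CLOSE 2-3: Q_total=23.00, C_total=4.00, V=5.75; Q2=17.25, Q3=5.75; dissipated=135.375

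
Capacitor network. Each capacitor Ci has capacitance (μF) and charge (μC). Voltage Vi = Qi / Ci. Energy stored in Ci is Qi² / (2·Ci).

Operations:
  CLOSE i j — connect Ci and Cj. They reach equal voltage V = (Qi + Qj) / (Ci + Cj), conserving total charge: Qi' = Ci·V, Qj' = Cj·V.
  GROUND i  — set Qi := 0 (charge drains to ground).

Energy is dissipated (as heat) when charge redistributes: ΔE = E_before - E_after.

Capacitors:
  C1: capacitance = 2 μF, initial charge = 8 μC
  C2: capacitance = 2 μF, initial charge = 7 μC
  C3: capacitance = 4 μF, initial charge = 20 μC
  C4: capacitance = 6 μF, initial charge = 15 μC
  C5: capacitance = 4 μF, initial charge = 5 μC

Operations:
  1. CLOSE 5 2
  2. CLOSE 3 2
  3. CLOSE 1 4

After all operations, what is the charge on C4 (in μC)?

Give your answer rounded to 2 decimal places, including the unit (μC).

Initial: C1(2μF, Q=8μC, V=4.00V), C2(2μF, Q=7μC, V=3.50V), C3(4μF, Q=20μC, V=5.00V), C4(6μF, Q=15μC, V=2.50V), C5(4μF, Q=5μC, V=1.25V)
Op 1: CLOSE 5-2: Q_total=12.00, C_total=6.00, V=2.00; Q5=8.00, Q2=4.00; dissipated=3.375
Op 2: CLOSE 3-2: Q_total=24.00, C_total=6.00, V=4.00; Q3=16.00, Q2=8.00; dissipated=6.000
Op 3: CLOSE 1-4: Q_total=23.00, C_total=8.00, V=2.88; Q1=5.75, Q4=17.25; dissipated=1.688
Final charges: Q1=5.75, Q2=8.00, Q3=16.00, Q4=17.25, Q5=8.00

Answer: 17.25 μC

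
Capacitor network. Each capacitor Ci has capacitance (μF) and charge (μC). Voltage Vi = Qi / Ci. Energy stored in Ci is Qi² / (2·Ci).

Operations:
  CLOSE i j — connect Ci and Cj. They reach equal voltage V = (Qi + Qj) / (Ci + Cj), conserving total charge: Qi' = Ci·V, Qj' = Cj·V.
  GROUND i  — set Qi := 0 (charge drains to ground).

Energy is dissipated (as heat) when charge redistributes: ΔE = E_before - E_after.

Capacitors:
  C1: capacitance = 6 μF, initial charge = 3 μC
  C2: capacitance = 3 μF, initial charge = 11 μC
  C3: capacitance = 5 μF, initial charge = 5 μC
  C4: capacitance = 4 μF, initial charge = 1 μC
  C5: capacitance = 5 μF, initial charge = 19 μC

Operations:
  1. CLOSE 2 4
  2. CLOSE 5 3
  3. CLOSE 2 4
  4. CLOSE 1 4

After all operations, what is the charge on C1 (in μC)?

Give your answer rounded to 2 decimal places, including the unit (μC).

Initial: C1(6μF, Q=3μC, V=0.50V), C2(3μF, Q=11μC, V=3.67V), C3(5μF, Q=5μC, V=1.00V), C4(4μF, Q=1μC, V=0.25V), C5(5μF, Q=19μC, V=3.80V)
Op 1: CLOSE 2-4: Q_total=12.00, C_total=7.00, V=1.71; Q2=5.14, Q4=6.86; dissipated=10.006
Op 2: CLOSE 5-3: Q_total=24.00, C_total=10.00, V=2.40; Q5=12.00, Q3=12.00; dissipated=9.800
Op 3: CLOSE 2-4: Q_total=12.00, C_total=7.00, V=1.71; Q2=5.14, Q4=6.86; dissipated=0.000
Op 4: CLOSE 1-4: Q_total=9.86, C_total=10.00, V=0.99; Q1=5.91, Q4=3.94; dissipated=1.769
Final charges: Q1=5.91, Q2=5.14, Q3=12.00, Q4=3.94, Q5=12.00

Answer: 5.91 μC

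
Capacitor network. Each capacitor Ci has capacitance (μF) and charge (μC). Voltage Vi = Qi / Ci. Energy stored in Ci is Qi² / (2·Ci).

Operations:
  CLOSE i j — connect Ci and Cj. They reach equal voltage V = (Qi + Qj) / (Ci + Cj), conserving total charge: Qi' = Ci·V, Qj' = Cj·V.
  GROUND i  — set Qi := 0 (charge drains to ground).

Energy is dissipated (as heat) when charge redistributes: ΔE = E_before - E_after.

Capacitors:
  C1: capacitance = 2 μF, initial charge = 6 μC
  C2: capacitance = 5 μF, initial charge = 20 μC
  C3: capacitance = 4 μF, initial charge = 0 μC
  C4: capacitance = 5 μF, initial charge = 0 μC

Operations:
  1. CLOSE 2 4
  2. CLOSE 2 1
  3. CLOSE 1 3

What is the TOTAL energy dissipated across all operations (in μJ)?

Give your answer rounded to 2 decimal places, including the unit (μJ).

Answer: 24.20 μJ

Derivation:
Initial: C1(2μF, Q=6μC, V=3.00V), C2(5μF, Q=20μC, V=4.00V), C3(4μF, Q=0μC, V=0.00V), C4(5μF, Q=0μC, V=0.00V)
Op 1: CLOSE 2-4: Q_total=20.00, C_total=10.00, V=2.00; Q2=10.00, Q4=10.00; dissipated=20.000
Op 2: CLOSE 2-1: Q_total=16.00, C_total=7.00, V=2.29; Q2=11.43, Q1=4.57; dissipated=0.714
Op 3: CLOSE 1-3: Q_total=4.57, C_total=6.00, V=0.76; Q1=1.52, Q3=3.05; dissipated=3.483
Total dissipated: 24.197 μJ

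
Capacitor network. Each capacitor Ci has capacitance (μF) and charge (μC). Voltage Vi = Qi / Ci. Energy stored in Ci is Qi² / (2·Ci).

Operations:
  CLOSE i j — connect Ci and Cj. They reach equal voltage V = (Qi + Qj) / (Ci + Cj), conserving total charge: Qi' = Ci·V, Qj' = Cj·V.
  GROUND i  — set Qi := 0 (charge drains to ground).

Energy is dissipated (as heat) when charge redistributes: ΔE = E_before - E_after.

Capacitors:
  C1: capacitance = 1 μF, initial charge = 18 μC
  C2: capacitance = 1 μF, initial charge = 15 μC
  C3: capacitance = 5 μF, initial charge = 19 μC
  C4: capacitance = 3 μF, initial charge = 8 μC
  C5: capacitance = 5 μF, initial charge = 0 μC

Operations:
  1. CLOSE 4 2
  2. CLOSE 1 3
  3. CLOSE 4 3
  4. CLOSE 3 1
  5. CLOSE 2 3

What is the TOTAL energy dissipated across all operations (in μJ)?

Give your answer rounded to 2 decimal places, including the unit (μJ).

Initial: C1(1μF, Q=18μC, V=18.00V), C2(1μF, Q=15μC, V=15.00V), C3(5μF, Q=19μC, V=3.80V), C4(3μF, Q=8μC, V=2.67V), C5(5μF, Q=0μC, V=0.00V)
Op 1: CLOSE 4-2: Q_total=23.00, C_total=4.00, V=5.75; Q4=17.25, Q2=5.75; dissipated=57.042
Op 2: CLOSE 1-3: Q_total=37.00, C_total=6.00, V=6.17; Q1=6.17, Q3=30.83; dissipated=84.017
Op 3: CLOSE 4-3: Q_total=48.08, C_total=8.00, V=6.01; Q4=18.03, Q3=30.05; dissipated=0.163
Op 4: CLOSE 3-1: Q_total=36.22, C_total=6.00, V=6.04; Q3=30.18, Q1=6.04; dissipated=0.010
Op 5: CLOSE 2-3: Q_total=35.93, C_total=6.00, V=5.99; Q2=5.99, Q3=29.94; dissipated=0.034
Total dissipated: 141.265 μJ

Answer: 141.27 μJ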